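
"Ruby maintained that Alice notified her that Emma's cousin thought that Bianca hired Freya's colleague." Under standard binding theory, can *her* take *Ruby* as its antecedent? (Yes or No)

Yes

*her* is a pronoun; Principle B requires it to be free in its binding domain — the clause headed by 'notified'.
— Ruby: subject of the matrix clause; c-commands the pronoun but lies outside its binding domain — allowed.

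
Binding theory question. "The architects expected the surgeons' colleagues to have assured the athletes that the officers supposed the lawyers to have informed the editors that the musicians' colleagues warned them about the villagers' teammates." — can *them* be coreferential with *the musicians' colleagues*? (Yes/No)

*them* is a pronoun; Principle B requires it to be free in its binding domain — the clause headed by 'warned'.
— the musicians' colleagues: subject of the clause headed by 'warned'; c-commands the pronoun within its binding domain — blocked (Principle B).

No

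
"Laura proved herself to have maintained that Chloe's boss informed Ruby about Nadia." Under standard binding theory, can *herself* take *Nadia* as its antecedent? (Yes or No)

No

*herself* is a reflexive; Principle A requires it to be bound within its binding domain — the matrix clause.
— Nadia: second object of the clause headed by 'informed'; does not c-command the reflexive — cannot bind it (Principle A).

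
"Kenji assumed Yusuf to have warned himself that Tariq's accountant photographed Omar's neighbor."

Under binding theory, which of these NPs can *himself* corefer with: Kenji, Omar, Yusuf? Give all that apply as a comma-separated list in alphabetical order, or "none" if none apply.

Yusuf

*himself* is a reflexive; Principle A requires it to be bound within its binding domain — the clause headed by 'warned'.
— Kenji: subject of the matrix clause; c-commands the reflexive but lies outside its binding domain — cannot bind it (Principle A).
— Omar: possessor inside the object DP of the clause headed by 'photographed'; does not c-command the reflexive — cannot bind it (Principle A).
— Yusuf: subject of the clause headed by 'warned'; c-commands the reflexive within its binding domain — allowed (Principle A).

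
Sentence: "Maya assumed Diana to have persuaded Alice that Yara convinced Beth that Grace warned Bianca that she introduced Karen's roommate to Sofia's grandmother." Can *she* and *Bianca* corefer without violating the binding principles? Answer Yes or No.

*Bianca* is an R-expression; Principle C requires it to be free (not bound by any c-commanding expression).
— she: subject of the clause headed by 'introduced'; the pronoun does not c-command the R-expression — coreference allowed.

Yes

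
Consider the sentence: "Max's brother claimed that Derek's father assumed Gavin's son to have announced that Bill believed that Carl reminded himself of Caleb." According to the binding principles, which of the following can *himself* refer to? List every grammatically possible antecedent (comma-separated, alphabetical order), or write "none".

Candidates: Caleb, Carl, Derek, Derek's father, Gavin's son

*himself* is a reflexive; Principle A requires it to be bound within its binding domain — the clause headed by 'reminded'.
— Caleb: second object of the clause headed by 'reminded'; does not c-command the reflexive — cannot bind it (Principle A).
— Carl: subject of the clause headed by 'reminded'; c-commands the reflexive within its binding domain — allowed (Principle A).
— Derek: possessor inside the subject DP of the clause headed by 'assumed'; does not c-command the reflexive — cannot bind it (Principle A).
— Derek's father: subject of the clause headed by 'assumed'; c-commands the reflexive but lies outside its binding domain — cannot bind it (Principle A).
— Gavin's son: subject of the clause headed by 'announced'; c-commands the reflexive but lies outside its binding domain — cannot bind it (Principle A).

Carl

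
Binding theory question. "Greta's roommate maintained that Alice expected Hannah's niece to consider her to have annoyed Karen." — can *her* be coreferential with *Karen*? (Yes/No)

*her* is a pronoun; Principle B requires it to be free in its binding domain — the clause headed by 'consider'.
— Karen: object of the clause headed by 'annoyed'; is c-commanded by the pronoun; coreference would bind this R-expression — blocked (Principle C).

No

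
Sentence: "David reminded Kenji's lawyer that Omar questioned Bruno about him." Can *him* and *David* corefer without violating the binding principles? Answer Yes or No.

*David* is an R-expression; Principle C requires it to be free (not bound by any c-commanding expression).
— him: second object of the clause headed by 'questioned'; the pronoun does not c-command the R-expression — coreference allowed.

Yes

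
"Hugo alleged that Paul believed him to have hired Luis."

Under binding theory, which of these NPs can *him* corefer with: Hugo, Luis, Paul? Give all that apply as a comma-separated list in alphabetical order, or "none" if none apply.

*him* is a pronoun; Principle B requires it to be free in its binding domain — the clause headed by 'believed'.
— Hugo: subject of the matrix clause; c-commands the pronoun but lies outside its binding domain — allowed.
— Luis: object of the clause headed by 'hired'; is c-commanded by the pronoun; coreference would bind this R-expression — blocked (Principle C).
— Paul: subject of the clause headed by 'believed'; c-commands the pronoun within its binding domain — blocked (Principle B).

Hugo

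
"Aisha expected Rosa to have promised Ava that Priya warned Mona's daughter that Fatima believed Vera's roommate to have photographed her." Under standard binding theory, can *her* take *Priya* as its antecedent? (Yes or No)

Yes

*her* is a pronoun; Principle B requires it to be free in its binding domain — the clause headed by 'photographed'.
— Priya: subject of the clause headed by 'warned'; c-commands the pronoun but lies outside its binding domain — allowed.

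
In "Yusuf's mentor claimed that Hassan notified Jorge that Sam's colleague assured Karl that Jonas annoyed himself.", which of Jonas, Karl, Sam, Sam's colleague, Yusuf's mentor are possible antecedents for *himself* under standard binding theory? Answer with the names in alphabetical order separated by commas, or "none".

Jonas

*himself* is a reflexive; Principle A requires it to be bound within its binding domain — the clause headed by 'annoyed'.
— Jonas: subject of the clause headed by 'annoyed'; c-commands the reflexive within its binding domain — allowed (Principle A).
— Karl: object of the clause headed by 'assured'; c-commands the reflexive but lies outside its binding domain — cannot bind it (Principle A).
— Sam: possessor inside the subject DP of the clause headed by 'assured'; does not c-command the reflexive — cannot bind it (Principle A).
— Sam's colleague: subject of the clause headed by 'assured'; c-commands the reflexive but lies outside its binding domain — cannot bind it (Principle A).
— Yusuf's mentor: subject of the matrix clause; c-commands the reflexive but lies outside its binding domain — cannot bind it (Principle A).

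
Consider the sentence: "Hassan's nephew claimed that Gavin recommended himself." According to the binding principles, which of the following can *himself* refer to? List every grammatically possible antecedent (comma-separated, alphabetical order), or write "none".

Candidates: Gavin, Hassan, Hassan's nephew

Gavin

*himself* is a reflexive; Principle A requires it to be bound within its binding domain — the clause headed by 'recommended'.
— Gavin: subject of the clause headed by 'recommended'; c-commands the reflexive within its binding domain — allowed (Principle A).
— Hassan: possessor inside the subject DP of the matrix clause; does not c-command the reflexive — cannot bind it (Principle A).
— Hassan's nephew: subject of the matrix clause; c-commands the reflexive but lies outside its binding domain — cannot bind it (Principle A).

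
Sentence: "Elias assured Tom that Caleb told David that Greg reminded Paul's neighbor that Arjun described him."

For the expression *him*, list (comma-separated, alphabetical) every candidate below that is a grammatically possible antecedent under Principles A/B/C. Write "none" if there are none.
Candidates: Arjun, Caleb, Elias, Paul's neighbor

*him* is a pronoun; Principle B requires it to be free in its binding domain — the clause headed by 'described'.
— Arjun: subject of the clause headed by 'described'; c-commands the pronoun within its binding domain — blocked (Principle B).
— Caleb: subject of the clause headed by 'told'; c-commands the pronoun but lies outside its binding domain — allowed.
— Elias: subject of the matrix clause; c-commands the pronoun but lies outside its binding domain — allowed.
— Paul's neighbor: object of the clause headed by 'reminded'; c-commands the pronoun but lies outside its binding domain — allowed.

Caleb, Elias, Paul's neighbor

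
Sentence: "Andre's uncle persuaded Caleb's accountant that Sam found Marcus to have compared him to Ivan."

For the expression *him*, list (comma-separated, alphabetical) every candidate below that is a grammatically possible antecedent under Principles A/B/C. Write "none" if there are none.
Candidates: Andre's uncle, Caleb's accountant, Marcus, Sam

Andre's uncle, Caleb's accountant, Sam

*him* is a pronoun; Principle B requires it to be free in its binding domain — the clause headed by 'compared'.
— Andre's uncle: subject of the matrix clause; c-commands the pronoun but lies outside its binding domain — allowed.
— Caleb's accountant: object of the matrix clause; c-commands the pronoun but lies outside its binding domain — allowed.
— Marcus: subject of the clause headed by 'compared'; c-commands the pronoun within its binding domain — blocked (Principle B).
— Sam: subject of the clause headed by 'found'; c-commands the pronoun but lies outside its binding domain — allowed.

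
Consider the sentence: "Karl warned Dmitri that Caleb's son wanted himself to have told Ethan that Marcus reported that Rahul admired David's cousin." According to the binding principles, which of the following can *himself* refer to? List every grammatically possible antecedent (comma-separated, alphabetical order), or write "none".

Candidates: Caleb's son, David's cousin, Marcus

Caleb's son

*himself* is a reflexive; Principle A requires it to be bound within its binding domain — the clause headed by 'wanted'.
— Caleb's son: subject of the clause headed by 'wanted'; c-commands the reflexive within its binding domain — allowed (Principle A).
— David's cousin: object of the clause headed by 'admired'; does not c-command the reflexive — cannot bind it (Principle A).
— Marcus: subject of the clause headed by 'reported'; does not c-command the reflexive — cannot bind it (Principle A).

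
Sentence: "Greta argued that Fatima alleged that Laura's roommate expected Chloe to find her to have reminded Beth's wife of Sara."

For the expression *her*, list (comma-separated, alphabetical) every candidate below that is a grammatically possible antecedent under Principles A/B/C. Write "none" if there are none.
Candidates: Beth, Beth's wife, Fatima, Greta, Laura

Fatima, Greta, Laura

*her* is a pronoun; Principle B requires it to be free in its binding domain — the clause headed by 'find'.
— Beth: possessor inside the object DP of the clause headed by 'reminded'; is c-commanded by the pronoun; coreference would bind this R-expression — blocked (Principle C).
— Beth's wife: object of the clause headed by 'reminded'; is c-commanded by the pronoun; coreference would bind this R-expression — blocked (Principle C).
— Fatima: subject of the clause headed by 'alleged'; c-commands the pronoun but lies outside its binding domain — allowed.
— Greta: subject of the matrix clause; c-commands the pronoun but lies outside its binding domain — allowed.
— Laura: possessor inside the subject DP of the clause headed by 'expected'; does not c-command the pronoun — Principle B does not apply; allowed.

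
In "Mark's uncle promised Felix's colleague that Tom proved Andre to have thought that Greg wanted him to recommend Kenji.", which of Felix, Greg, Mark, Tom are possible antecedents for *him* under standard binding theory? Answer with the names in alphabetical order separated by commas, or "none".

*him* is a pronoun; Principle B requires it to be free in its binding domain — the clause headed by 'wanted'.
— Felix: possessor inside the object DP of the matrix clause; does not c-command the pronoun — Principle B does not apply; allowed.
— Greg: subject of the clause headed by 'wanted'; c-commands the pronoun within its binding domain — blocked (Principle B).
— Mark: possessor inside the subject DP of the matrix clause; does not c-command the pronoun — Principle B does not apply; allowed.
— Tom: subject of the clause headed by 'proved'; c-commands the pronoun but lies outside its binding domain — allowed.

Felix, Mark, Tom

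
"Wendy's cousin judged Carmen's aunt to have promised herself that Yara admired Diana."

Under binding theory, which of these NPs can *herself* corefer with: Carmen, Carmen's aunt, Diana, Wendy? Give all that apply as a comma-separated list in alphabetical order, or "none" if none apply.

*herself* is a reflexive; Principle A requires it to be bound within its binding domain — the clause headed by 'promised'.
— Carmen: possessor inside the subject DP of the clause headed by 'promised'; does not c-command the reflexive — cannot bind it (Principle A).
— Carmen's aunt: subject of the clause headed by 'promised'; c-commands the reflexive within its binding domain — allowed (Principle A).
— Diana: object of the clause headed by 'admired'; does not c-command the reflexive — cannot bind it (Principle A).
— Wendy: possessor inside the subject DP of the matrix clause; does not c-command the reflexive — cannot bind it (Principle A).

Carmen's aunt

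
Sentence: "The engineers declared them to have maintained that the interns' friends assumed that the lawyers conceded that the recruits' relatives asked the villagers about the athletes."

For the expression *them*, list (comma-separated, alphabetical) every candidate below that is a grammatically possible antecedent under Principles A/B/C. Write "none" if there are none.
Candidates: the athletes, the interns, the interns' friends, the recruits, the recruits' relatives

*them* is a pronoun; Principle B requires it to be free in its binding domain — the matrix clause.
— the athletes: second object of the clause headed by 'asked'; is c-commanded by the pronoun; coreference would bind this R-expression — blocked (Principle C).
— the interns: possessor inside the subject DP of the clause headed by 'assumed'; is c-commanded by the pronoun; coreference would bind this R-expression — blocked (Principle C).
— the interns' friends: subject of the clause headed by 'assumed'; is c-commanded by the pronoun; coreference would bind this R-expression — blocked (Principle C).
— the recruits: possessor inside the subject DP of the clause headed by 'asked'; is c-commanded by the pronoun; coreference would bind this R-expression — blocked (Principle C).
— the recruits' relatives: subject of the clause headed by 'asked'; is c-commanded by the pronoun; coreference would bind this R-expression — blocked (Principle C).

none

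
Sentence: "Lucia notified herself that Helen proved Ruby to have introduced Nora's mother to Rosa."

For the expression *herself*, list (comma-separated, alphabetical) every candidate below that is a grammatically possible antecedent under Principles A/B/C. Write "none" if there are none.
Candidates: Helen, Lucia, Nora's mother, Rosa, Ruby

Lucia

*herself* is a reflexive; Principle A requires it to be bound within its binding domain — the matrix clause.
— Helen: subject of the clause headed by 'proved'; does not c-command the reflexive — cannot bind it (Principle A).
— Lucia: subject of the matrix clause; c-commands the reflexive within its binding domain — allowed (Principle A).
— Nora's mother: object of the clause headed by 'introduced'; does not c-command the reflexive — cannot bind it (Principle A).
— Rosa: second object of the clause headed by 'introduced'; does not c-command the reflexive — cannot bind it (Principle A).
— Ruby: subject of the clause headed by 'introduced'; does not c-command the reflexive — cannot bind it (Principle A).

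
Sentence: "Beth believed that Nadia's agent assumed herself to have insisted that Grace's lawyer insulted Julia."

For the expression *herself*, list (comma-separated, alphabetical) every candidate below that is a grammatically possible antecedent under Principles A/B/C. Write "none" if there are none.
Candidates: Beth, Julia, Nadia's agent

Nadia's agent

*herself* is a reflexive; Principle A requires it to be bound within its binding domain — the clause headed by 'assumed'.
— Beth: subject of the matrix clause; c-commands the reflexive but lies outside its binding domain — cannot bind it (Principle A).
— Julia: object of the clause headed by 'insulted'; does not c-command the reflexive — cannot bind it (Principle A).
— Nadia's agent: subject of the clause headed by 'assumed'; c-commands the reflexive within its binding domain — allowed (Principle A).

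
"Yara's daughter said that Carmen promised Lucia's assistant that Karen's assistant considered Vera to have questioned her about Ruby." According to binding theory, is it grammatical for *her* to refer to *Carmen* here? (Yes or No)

*Carmen* is an R-expression; Principle C requires it to be free (not bound by any c-commanding expression).
— her: object of the clause headed by 'questioned'; the pronoun does not c-command the R-expression — coreference allowed.

Yes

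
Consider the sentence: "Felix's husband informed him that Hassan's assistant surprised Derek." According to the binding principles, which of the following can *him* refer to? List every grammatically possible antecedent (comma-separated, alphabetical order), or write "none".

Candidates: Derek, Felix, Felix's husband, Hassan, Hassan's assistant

Felix

*him* is a pronoun; Principle B requires it to be free in its binding domain — the matrix clause.
— Derek: object of the clause headed by 'surprised'; is c-commanded by the pronoun; coreference would bind this R-expression — blocked (Principle C).
— Felix: possessor inside the subject DP of the matrix clause; does not c-command the pronoun — Principle B does not apply; allowed.
— Felix's husband: subject of the matrix clause; c-commands the pronoun within its binding domain — blocked (Principle B).
— Hassan: possessor inside the subject DP of the clause headed by 'surprised'; is c-commanded by the pronoun; coreference would bind this R-expression — blocked (Principle C).
— Hassan's assistant: subject of the clause headed by 'surprised'; is c-commanded by the pronoun; coreference would bind this R-expression — blocked (Principle C).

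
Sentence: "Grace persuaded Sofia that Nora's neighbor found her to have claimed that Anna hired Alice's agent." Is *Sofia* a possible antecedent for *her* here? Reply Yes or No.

*her* is a pronoun; Principle B requires it to be free in its binding domain — the clause headed by 'found'.
— Sofia: object of the matrix clause; c-commands the pronoun but lies outside its binding domain — allowed.

Yes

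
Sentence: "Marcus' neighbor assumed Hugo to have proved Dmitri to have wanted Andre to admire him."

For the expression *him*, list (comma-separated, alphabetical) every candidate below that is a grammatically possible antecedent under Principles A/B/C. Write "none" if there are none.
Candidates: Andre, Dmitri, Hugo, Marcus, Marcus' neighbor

Dmitri, Hugo, Marcus, Marcus' neighbor

*him* is a pronoun; Principle B requires it to be free in its binding domain — the clause headed by 'admire'.
— Andre: subject of the clause headed by 'admire'; c-commands the pronoun within its binding domain — blocked (Principle B).
— Dmitri: subject of the clause headed by 'wanted'; c-commands the pronoun but lies outside its binding domain — allowed.
— Hugo: subject of the clause headed by 'proved'; c-commands the pronoun but lies outside its binding domain — allowed.
— Marcus: possessor inside the subject DP of the matrix clause; does not c-command the pronoun — Principle B does not apply; allowed.
— Marcus' neighbor: subject of the matrix clause; c-commands the pronoun but lies outside its binding domain — allowed.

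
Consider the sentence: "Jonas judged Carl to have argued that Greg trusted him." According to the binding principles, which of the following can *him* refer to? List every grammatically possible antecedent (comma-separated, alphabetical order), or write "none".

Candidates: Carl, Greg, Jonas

Carl, Jonas

*him* is a pronoun; Principle B requires it to be free in its binding domain — the clause headed by 'trusted'.
— Carl: subject of the clause headed by 'argued'; c-commands the pronoun but lies outside its binding domain — allowed.
— Greg: subject of the clause headed by 'trusted'; c-commands the pronoun within its binding domain — blocked (Principle B).
— Jonas: subject of the matrix clause; c-commands the pronoun but lies outside its binding domain — allowed.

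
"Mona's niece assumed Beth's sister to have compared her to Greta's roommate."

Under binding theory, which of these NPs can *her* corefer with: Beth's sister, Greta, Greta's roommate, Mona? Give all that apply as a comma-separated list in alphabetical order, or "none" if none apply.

*her* is a pronoun; Principle B requires it to be free in its binding domain — the clause headed by 'compared'.
— Beth's sister: subject of the clause headed by 'compared'; c-commands the pronoun within its binding domain — blocked (Principle B).
— Greta: possessor inside the second object DP of the clause headed by 'compared'; is c-commanded by the pronoun; coreference would bind this R-expression — blocked (Principle C).
— Greta's roommate: second object of the clause headed by 'compared'; is c-commanded by the pronoun; coreference would bind this R-expression — blocked (Principle C).
— Mona: possessor inside the subject DP of the matrix clause; does not c-command the pronoun — Principle B does not apply; allowed.

Mona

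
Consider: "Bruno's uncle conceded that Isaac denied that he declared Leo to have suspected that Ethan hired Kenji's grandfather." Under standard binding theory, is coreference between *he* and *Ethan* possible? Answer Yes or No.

*Ethan* is an R-expression; Principle C requires it to be free (not bound by any c-commanding expression).
— he: subject of the clause headed by 'declared'; the pronoun c-commands the R-expression — coreference blocked (Principle C).

No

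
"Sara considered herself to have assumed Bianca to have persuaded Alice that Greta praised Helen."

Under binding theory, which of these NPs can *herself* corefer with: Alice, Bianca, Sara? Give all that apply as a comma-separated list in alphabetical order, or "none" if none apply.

*herself* is a reflexive; Principle A requires it to be bound within its binding domain — the matrix clause.
— Alice: object of the clause headed by 'persuaded'; does not c-command the reflexive — cannot bind it (Principle A).
— Bianca: subject of the clause headed by 'persuaded'; does not c-command the reflexive — cannot bind it (Principle A).
— Sara: subject of the matrix clause; c-commands the reflexive within its binding domain — allowed (Principle A).

Sara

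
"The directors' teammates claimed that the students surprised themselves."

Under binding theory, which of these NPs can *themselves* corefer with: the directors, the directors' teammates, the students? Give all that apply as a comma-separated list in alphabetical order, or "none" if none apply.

*themselves* is a reflexive; Principle A requires it to be bound within its binding domain — the clause headed by 'surprised'.
— the directors: possessor inside the subject DP of the matrix clause; does not c-command the reflexive — cannot bind it (Principle A).
— the directors' teammates: subject of the matrix clause; c-commands the reflexive but lies outside its binding domain — cannot bind it (Principle A).
— the students: subject of the clause headed by 'surprised'; c-commands the reflexive within its binding domain — allowed (Principle A).

the students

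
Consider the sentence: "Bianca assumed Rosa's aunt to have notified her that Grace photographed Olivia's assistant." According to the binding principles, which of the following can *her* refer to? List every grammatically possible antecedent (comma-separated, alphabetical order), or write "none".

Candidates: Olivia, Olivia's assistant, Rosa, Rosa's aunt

*her* is a pronoun; Principle B requires it to be free in its binding domain — the clause headed by 'notified'.
— Olivia: possessor inside the object DP of the clause headed by 'photographed'; is c-commanded by the pronoun; coreference would bind this R-expression — blocked (Principle C).
— Olivia's assistant: object of the clause headed by 'photographed'; is c-commanded by the pronoun; coreference would bind this R-expression — blocked (Principle C).
— Rosa: possessor inside the subject DP of the clause headed by 'notified'; does not c-command the pronoun — Principle B does not apply; allowed.
— Rosa's aunt: subject of the clause headed by 'notified'; c-commands the pronoun within its binding domain — blocked (Principle B).

Rosa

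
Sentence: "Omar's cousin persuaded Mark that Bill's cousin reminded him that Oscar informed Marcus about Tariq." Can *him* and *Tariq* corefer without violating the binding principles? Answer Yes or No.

*Tariq* is an R-expression; Principle C requires it to be free (not bound by any c-commanding expression).
— him: object of the clause headed by 'reminded'; the pronoun c-commands the R-expression — coreference blocked (Principle C).

No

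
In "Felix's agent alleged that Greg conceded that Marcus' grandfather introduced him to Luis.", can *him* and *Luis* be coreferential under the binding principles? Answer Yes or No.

*Luis* is an R-expression; Principle C requires it to be free (not bound by any c-commanding expression).
— him: object of the clause headed by 'introduced'; the pronoun c-commands the R-expression — coreference blocked (Principle C).

No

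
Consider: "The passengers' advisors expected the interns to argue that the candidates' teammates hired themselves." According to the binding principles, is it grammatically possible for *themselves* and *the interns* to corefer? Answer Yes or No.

No

*themselves* is a reflexive; Principle A requires it to be bound within its binding domain — the clause headed by 'hired'.
— the interns: subject of the clause headed by 'argue'; c-commands the reflexive but lies outside its binding domain — cannot bind it (Principle A).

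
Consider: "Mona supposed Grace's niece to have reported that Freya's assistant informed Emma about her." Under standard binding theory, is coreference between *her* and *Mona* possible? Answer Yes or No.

Yes

*Mona* is an R-expression; Principle C requires it to be free (not bound by any c-commanding expression).
— her: second object of the clause headed by 'informed'; the pronoun does not c-command the R-expression — coreference allowed.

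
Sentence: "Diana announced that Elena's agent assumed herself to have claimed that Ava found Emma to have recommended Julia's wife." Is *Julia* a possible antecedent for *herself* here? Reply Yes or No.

*herself* is a reflexive; Principle A requires it to be bound within its binding domain — the clause headed by 'assumed'.
— Julia: possessor inside the object DP of the clause headed by 'recommended'; does not c-command the reflexive — cannot bind it (Principle A).

No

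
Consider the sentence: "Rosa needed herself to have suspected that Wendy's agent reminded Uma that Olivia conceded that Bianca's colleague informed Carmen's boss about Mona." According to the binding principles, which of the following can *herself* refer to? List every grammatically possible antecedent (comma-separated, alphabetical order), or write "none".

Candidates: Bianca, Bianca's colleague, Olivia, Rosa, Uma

Rosa

*herself* is a reflexive; Principle A requires it to be bound within its binding domain — the matrix clause.
— Bianca: possessor inside the subject DP of the clause headed by 'informed'; does not c-command the reflexive — cannot bind it (Principle A).
— Bianca's colleague: subject of the clause headed by 'informed'; does not c-command the reflexive — cannot bind it (Principle A).
— Olivia: subject of the clause headed by 'conceded'; does not c-command the reflexive — cannot bind it (Principle A).
— Rosa: subject of the matrix clause; c-commands the reflexive within its binding domain — allowed (Principle A).
— Uma: object of the clause headed by 'reminded'; does not c-command the reflexive — cannot bind it (Principle A).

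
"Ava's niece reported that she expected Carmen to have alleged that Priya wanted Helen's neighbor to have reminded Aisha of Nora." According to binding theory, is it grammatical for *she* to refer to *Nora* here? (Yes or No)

*Nora* is an R-expression; Principle C requires it to be free (not bound by any c-commanding expression).
— she: subject of the clause headed by 'expected'; the pronoun c-commands the R-expression — coreference blocked (Principle C).

No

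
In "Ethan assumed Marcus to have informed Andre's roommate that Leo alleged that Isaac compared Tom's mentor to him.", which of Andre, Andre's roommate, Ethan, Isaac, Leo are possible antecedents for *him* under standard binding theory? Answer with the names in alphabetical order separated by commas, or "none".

*him* is a pronoun; Principle B requires it to be free in its binding domain — the clause headed by 'compared'.
— Andre: possessor inside the object DP of the clause headed by 'informed'; does not c-command the pronoun — Principle B does not apply; allowed.
— Andre's roommate: object of the clause headed by 'informed'; c-commands the pronoun but lies outside its binding domain — allowed.
— Ethan: subject of the matrix clause; c-commands the pronoun but lies outside its binding domain — allowed.
— Isaac: subject of the clause headed by 'compared'; c-commands the pronoun within its binding domain — blocked (Principle B).
— Leo: subject of the clause headed by 'alleged'; c-commands the pronoun but lies outside its binding domain — allowed.

Andre, Andre's roommate, Ethan, Leo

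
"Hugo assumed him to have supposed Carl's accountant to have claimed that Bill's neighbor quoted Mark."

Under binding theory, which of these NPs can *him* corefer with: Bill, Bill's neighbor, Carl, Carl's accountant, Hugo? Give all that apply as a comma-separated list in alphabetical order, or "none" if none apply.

*him* is a pronoun; Principle B requires it to be free in its binding domain — the matrix clause.
— Bill: possessor inside the subject DP of the clause headed by 'quoted'; is c-commanded by the pronoun; coreference would bind this R-expression — blocked (Principle C).
— Bill's neighbor: subject of the clause headed by 'quoted'; is c-commanded by the pronoun; coreference would bind this R-expression — blocked (Principle C).
— Carl: possessor inside the subject DP of the clause headed by 'claimed'; is c-commanded by the pronoun; coreference would bind this R-expression — blocked (Principle C).
— Carl's accountant: subject of the clause headed by 'claimed'; is c-commanded by the pronoun; coreference would bind this R-expression — blocked (Principle C).
— Hugo: subject of the matrix clause; c-commands the pronoun within its binding domain — blocked (Principle B).

none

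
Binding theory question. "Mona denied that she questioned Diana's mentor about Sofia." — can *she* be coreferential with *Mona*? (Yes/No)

*she* is a pronoun; Principle B requires it to be free in its binding domain — the clause headed by 'questioned'.
— Mona: subject of the matrix clause; c-commands the pronoun but lies outside its binding domain — allowed.

Yes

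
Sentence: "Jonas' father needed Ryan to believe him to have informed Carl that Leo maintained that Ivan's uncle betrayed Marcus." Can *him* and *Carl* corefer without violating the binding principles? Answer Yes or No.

No

*Carl* is an R-expression; Principle C requires it to be free (not bound by any c-commanding expression).
— him: subject of the clause headed by 'informed'; the pronoun c-commands the R-expression — coreference blocked (Principle C).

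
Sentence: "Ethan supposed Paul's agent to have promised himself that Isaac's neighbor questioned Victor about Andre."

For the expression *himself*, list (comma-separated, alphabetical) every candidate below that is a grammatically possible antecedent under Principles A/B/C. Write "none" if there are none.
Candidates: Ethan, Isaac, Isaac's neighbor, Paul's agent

Paul's agent

*himself* is a reflexive; Principle A requires it to be bound within its binding domain — the clause headed by 'promised'.
— Ethan: subject of the matrix clause; c-commands the reflexive but lies outside its binding domain — cannot bind it (Principle A).
— Isaac: possessor inside the subject DP of the clause headed by 'questioned'; does not c-command the reflexive — cannot bind it (Principle A).
— Isaac's neighbor: subject of the clause headed by 'questioned'; does not c-command the reflexive — cannot bind it (Principle A).
— Paul's agent: subject of the clause headed by 'promised'; c-commands the reflexive within its binding domain — allowed (Principle A).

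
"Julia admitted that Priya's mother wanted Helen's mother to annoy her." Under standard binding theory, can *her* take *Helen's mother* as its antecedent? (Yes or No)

*her* is a pronoun; Principle B requires it to be free in its binding domain — the clause headed by 'annoy'.
— Helen's mother: subject of the clause headed by 'annoy'; c-commands the pronoun within its binding domain — blocked (Principle B).

No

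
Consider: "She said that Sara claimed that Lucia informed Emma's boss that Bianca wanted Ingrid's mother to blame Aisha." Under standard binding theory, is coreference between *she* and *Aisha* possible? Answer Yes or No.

*Aisha* is an R-expression; Principle C requires it to be free (not bound by any c-commanding expression).
— she: subject of the matrix clause; the pronoun c-commands the R-expression — coreference blocked (Principle C).

No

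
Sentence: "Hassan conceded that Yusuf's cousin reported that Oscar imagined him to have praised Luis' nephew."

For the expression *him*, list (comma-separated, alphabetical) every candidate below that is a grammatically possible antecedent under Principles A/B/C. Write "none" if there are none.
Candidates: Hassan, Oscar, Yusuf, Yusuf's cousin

Hassan, Yusuf, Yusuf's cousin

*him* is a pronoun; Principle B requires it to be free in its binding domain — the clause headed by 'imagined'.
— Hassan: subject of the matrix clause; c-commands the pronoun but lies outside its binding domain — allowed.
— Oscar: subject of the clause headed by 'imagined'; c-commands the pronoun within its binding domain — blocked (Principle B).
— Yusuf: possessor inside the subject DP of the clause headed by 'reported'; does not c-command the pronoun — Principle B does not apply; allowed.
— Yusuf's cousin: subject of the clause headed by 'reported'; c-commands the pronoun but lies outside its binding domain — allowed.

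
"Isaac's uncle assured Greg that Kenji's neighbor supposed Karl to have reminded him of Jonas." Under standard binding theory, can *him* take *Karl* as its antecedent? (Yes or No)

No

*him* is a pronoun; Principle B requires it to be free in its binding domain — the clause headed by 'reminded'.
— Karl: subject of the clause headed by 'reminded'; c-commands the pronoun within its binding domain — blocked (Principle B).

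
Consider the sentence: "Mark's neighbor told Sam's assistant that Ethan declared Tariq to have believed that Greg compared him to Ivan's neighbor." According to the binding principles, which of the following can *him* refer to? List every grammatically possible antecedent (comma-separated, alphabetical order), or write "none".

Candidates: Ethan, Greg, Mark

*him* is a pronoun; Principle B requires it to be free in its binding domain — the clause headed by 'compared'.
— Ethan: subject of the clause headed by 'declared'; c-commands the pronoun but lies outside its binding domain — allowed.
— Greg: subject of the clause headed by 'compared'; c-commands the pronoun within its binding domain — blocked (Principle B).
— Mark: possessor inside the subject DP of the matrix clause; does not c-command the pronoun — Principle B does not apply; allowed.

Ethan, Mark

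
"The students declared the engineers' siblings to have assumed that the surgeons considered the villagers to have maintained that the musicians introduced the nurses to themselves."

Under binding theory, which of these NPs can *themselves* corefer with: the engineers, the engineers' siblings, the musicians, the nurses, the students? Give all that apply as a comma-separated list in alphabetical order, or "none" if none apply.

the musicians, the nurses

*themselves* is a reflexive; Principle A requires it to be bound within its binding domain — the clause headed by 'introduced'.
— the engineers: possessor inside the subject DP of the clause headed by 'assumed'; does not c-command the reflexive — cannot bind it (Principle A).
— the engineers' siblings: subject of the clause headed by 'assumed'; c-commands the reflexive but lies outside its binding domain — cannot bind it (Principle A).
— the musicians: subject of the clause headed by 'introduced'; c-commands the reflexive within its binding domain — allowed (Principle A).
— the nurses: object of the clause headed by 'introduced'; c-commands the reflexive within its binding domain — allowed (Principle A).
— the students: subject of the matrix clause; c-commands the reflexive but lies outside its binding domain — cannot bind it (Principle A).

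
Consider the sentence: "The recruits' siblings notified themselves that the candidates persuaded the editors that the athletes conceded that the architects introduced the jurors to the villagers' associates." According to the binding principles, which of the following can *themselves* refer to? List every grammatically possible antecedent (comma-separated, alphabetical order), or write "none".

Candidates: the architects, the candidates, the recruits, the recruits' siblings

the recruits' siblings

*themselves* is a reflexive; Principle A requires it to be bound within its binding domain — the matrix clause.
— the architects: subject of the clause headed by 'introduced'; does not c-command the reflexive — cannot bind it (Principle A).
— the candidates: subject of the clause headed by 'persuaded'; does not c-command the reflexive — cannot bind it (Principle A).
— the recruits: possessor inside the subject DP of the matrix clause; does not c-command the reflexive — cannot bind it (Principle A).
— the recruits' siblings: subject of the matrix clause; c-commands the reflexive within its binding domain — allowed (Principle A).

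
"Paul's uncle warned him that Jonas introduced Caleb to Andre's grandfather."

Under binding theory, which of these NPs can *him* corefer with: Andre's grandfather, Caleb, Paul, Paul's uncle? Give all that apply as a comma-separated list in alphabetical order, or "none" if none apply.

*him* is a pronoun; Principle B requires it to be free in its binding domain — the matrix clause.
— Andre's grandfather: second object of the clause headed by 'introduced'; is c-commanded by the pronoun; coreference would bind this R-expression — blocked (Principle C).
— Caleb: object of the clause headed by 'introduced'; is c-commanded by the pronoun; coreference would bind this R-expression — blocked (Principle C).
— Paul: possessor inside the subject DP of the matrix clause; does not c-command the pronoun — Principle B does not apply; allowed.
— Paul's uncle: subject of the matrix clause; c-commands the pronoun within its binding domain — blocked (Principle B).

Paul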